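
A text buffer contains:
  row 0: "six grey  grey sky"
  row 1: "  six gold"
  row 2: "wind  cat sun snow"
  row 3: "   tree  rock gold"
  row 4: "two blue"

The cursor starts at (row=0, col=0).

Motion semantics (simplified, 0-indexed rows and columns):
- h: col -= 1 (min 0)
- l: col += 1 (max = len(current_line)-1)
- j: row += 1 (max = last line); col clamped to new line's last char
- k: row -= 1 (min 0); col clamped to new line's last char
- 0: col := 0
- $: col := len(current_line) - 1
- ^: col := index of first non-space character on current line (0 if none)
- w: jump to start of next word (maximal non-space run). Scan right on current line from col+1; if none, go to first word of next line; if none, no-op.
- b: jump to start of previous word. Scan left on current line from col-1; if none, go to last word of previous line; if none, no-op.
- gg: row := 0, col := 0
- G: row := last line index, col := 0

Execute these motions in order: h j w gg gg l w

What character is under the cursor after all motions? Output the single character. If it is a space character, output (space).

Answer: g

Derivation:
After 1 (h): row=0 col=0 char='s'
After 2 (j): row=1 col=0 char='_'
After 3 (w): row=1 col=2 char='s'
After 4 (gg): row=0 col=0 char='s'
After 5 (gg): row=0 col=0 char='s'
After 6 (l): row=0 col=1 char='i'
After 7 (w): row=0 col=4 char='g'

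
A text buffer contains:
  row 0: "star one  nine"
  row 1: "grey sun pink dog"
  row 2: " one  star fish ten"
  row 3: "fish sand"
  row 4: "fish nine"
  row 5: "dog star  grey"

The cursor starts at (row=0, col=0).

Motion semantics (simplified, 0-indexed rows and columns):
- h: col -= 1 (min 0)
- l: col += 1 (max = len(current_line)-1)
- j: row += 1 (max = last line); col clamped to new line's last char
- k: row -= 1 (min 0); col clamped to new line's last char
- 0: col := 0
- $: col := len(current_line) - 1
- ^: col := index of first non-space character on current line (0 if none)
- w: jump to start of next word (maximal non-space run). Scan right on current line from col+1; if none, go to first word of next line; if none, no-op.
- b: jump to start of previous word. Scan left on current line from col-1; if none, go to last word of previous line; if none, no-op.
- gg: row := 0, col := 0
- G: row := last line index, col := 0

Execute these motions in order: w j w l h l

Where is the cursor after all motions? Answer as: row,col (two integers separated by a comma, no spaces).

After 1 (w): row=0 col=5 char='o'
After 2 (j): row=1 col=5 char='s'
After 3 (w): row=1 col=9 char='p'
After 4 (l): row=1 col=10 char='i'
After 5 (h): row=1 col=9 char='p'
After 6 (l): row=1 col=10 char='i'

Answer: 1,10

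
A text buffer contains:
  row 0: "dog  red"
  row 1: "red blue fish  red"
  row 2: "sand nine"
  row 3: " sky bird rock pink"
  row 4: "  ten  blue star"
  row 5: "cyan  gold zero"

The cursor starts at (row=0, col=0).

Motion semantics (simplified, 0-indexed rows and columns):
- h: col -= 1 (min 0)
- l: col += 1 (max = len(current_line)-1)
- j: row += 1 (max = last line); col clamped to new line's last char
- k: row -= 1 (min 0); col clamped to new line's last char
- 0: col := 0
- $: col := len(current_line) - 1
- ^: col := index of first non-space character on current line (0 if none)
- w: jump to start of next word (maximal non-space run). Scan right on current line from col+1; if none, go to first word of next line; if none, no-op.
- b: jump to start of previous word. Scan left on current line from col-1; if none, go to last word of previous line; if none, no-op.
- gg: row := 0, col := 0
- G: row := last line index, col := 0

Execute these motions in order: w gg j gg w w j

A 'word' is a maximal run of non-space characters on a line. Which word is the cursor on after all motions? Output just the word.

After 1 (w): row=0 col=5 char='r'
After 2 (gg): row=0 col=0 char='d'
After 3 (j): row=1 col=0 char='r'
After 4 (gg): row=0 col=0 char='d'
After 5 (w): row=0 col=5 char='r'
After 6 (w): row=1 col=0 char='r'
After 7 (j): row=2 col=0 char='s'

Answer: sand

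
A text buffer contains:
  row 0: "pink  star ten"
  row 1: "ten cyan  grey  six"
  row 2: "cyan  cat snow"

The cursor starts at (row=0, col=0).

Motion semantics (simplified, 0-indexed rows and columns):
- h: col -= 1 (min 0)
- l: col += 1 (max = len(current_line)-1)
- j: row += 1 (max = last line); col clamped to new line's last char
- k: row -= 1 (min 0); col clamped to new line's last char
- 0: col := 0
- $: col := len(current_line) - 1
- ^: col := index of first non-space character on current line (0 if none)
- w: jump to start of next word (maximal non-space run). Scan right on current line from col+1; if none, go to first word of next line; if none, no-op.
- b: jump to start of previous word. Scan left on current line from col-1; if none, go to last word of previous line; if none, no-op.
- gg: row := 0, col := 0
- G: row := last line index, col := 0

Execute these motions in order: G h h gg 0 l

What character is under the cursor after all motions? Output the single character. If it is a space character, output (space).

Answer: i

Derivation:
After 1 (G): row=2 col=0 char='c'
After 2 (h): row=2 col=0 char='c'
After 3 (h): row=2 col=0 char='c'
After 4 (gg): row=0 col=0 char='p'
After 5 (0): row=0 col=0 char='p'
After 6 (l): row=0 col=1 char='i'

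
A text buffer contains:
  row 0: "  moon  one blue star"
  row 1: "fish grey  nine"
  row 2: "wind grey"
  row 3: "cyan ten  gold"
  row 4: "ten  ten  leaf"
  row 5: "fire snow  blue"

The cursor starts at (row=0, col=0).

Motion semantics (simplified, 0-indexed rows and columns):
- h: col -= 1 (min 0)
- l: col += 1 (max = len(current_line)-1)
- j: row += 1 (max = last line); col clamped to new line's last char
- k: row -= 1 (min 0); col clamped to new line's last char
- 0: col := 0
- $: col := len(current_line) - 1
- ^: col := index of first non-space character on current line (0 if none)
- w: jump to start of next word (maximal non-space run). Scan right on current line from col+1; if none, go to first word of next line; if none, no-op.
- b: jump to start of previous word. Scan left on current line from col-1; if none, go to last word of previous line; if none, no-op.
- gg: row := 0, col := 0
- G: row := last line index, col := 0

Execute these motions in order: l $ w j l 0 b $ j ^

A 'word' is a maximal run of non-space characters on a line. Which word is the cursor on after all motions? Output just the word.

Answer: wind

Derivation:
After 1 (l): row=0 col=1 char='_'
After 2 ($): row=0 col=20 char='r'
After 3 (w): row=1 col=0 char='f'
After 4 (j): row=2 col=0 char='w'
After 5 (l): row=2 col=1 char='i'
After 6 (0): row=2 col=0 char='w'
After 7 (b): row=1 col=11 char='n'
After 8 ($): row=1 col=14 char='e'
After 9 (j): row=2 col=8 char='y'
After 10 (^): row=2 col=0 char='w'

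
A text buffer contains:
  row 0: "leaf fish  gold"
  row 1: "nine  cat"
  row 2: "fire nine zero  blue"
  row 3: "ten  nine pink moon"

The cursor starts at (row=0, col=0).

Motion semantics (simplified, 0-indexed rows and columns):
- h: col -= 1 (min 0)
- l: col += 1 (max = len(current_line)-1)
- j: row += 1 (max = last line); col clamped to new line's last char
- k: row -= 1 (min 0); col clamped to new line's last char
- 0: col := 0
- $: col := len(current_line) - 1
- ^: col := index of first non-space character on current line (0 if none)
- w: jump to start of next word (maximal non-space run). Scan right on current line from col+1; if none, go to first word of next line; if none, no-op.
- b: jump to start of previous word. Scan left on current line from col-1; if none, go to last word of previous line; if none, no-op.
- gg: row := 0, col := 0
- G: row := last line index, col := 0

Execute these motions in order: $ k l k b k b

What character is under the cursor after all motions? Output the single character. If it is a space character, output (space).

After 1 ($): row=0 col=14 char='d'
After 2 (k): row=0 col=14 char='d'
After 3 (l): row=0 col=14 char='d'
After 4 (k): row=0 col=14 char='d'
After 5 (b): row=0 col=11 char='g'
After 6 (k): row=0 col=11 char='g'
After 7 (b): row=0 col=5 char='f'

Answer: f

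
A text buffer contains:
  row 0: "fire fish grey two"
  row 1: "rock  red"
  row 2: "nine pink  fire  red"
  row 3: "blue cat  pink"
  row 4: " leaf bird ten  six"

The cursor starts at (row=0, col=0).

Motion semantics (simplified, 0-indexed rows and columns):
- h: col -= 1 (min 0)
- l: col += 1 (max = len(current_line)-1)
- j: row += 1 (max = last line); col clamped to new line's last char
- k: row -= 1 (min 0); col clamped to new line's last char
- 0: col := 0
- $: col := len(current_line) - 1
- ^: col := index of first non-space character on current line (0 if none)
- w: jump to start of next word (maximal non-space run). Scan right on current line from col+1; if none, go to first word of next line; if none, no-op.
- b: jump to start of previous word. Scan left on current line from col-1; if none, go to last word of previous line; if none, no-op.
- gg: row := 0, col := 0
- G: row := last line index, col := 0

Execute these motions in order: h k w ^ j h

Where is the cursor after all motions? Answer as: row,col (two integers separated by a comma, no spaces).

After 1 (h): row=0 col=0 char='f'
After 2 (k): row=0 col=0 char='f'
After 3 (w): row=0 col=5 char='f'
After 4 (^): row=0 col=0 char='f'
After 5 (j): row=1 col=0 char='r'
After 6 (h): row=1 col=0 char='r'

Answer: 1,0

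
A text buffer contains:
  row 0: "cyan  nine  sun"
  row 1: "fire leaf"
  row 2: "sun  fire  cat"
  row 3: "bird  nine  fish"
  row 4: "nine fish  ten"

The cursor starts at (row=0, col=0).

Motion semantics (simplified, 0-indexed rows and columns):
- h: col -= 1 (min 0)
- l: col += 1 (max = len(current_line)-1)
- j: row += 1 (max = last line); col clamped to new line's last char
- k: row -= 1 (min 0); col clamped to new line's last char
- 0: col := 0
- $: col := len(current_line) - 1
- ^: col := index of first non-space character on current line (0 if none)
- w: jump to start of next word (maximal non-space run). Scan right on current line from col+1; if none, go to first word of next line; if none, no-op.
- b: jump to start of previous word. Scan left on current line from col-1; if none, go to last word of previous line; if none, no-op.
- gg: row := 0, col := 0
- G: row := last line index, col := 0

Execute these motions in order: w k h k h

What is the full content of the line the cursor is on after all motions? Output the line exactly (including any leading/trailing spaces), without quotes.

After 1 (w): row=0 col=6 char='n'
After 2 (k): row=0 col=6 char='n'
After 3 (h): row=0 col=5 char='_'
After 4 (k): row=0 col=5 char='_'
After 5 (h): row=0 col=4 char='_'

Answer: cyan  nine  sun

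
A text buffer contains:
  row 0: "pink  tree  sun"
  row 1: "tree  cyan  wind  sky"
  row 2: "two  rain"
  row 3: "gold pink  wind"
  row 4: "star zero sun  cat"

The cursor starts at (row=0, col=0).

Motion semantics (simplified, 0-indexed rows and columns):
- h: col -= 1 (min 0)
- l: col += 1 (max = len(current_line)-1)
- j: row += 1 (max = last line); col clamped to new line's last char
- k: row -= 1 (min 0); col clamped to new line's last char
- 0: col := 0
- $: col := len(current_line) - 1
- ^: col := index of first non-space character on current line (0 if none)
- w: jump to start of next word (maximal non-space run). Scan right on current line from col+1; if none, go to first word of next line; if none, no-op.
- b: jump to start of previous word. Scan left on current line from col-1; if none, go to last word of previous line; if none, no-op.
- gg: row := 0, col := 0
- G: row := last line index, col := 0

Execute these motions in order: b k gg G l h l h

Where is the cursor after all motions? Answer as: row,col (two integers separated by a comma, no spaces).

Answer: 4,0

Derivation:
After 1 (b): row=0 col=0 char='p'
After 2 (k): row=0 col=0 char='p'
After 3 (gg): row=0 col=0 char='p'
After 4 (G): row=4 col=0 char='s'
After 5 (l): row=4 col=1 char='t'
After 6 (h): row=4 col=0 char='s'
After 7 (l): row=4 col=1 char='t'
After 8 (h): row=4 col=0 char='s'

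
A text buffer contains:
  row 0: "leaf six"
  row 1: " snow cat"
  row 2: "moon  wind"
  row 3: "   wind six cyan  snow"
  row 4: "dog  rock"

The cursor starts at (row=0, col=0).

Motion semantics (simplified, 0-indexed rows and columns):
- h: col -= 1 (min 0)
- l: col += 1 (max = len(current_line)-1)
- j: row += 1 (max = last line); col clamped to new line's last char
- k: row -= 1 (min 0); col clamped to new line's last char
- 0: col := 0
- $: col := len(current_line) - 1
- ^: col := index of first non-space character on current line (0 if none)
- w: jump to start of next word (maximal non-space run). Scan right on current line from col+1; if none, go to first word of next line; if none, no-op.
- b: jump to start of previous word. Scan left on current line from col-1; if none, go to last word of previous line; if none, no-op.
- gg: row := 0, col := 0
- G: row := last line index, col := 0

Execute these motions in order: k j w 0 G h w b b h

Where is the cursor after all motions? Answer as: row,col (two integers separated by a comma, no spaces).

Answer: 3,17

Derivation:
After 1 (k): row=0 col=0 char='l'
After 2 (j): row=1 col=0 char='_'
After 3 (w): row=1 col=1 char='s'
After 4 (0): row=1 col=0 char='_'
After 5 (G): row=4 col=0 char='d'
After 6 (h): row=4 col=0 char='d'
After 7 (w): row=4 col=5 char='r'
After 8 (b): row=4 col=0 char='d'
After 9 (b): row=3 col=18 char='s'
After 10 (h): row=3 col=17 char='_'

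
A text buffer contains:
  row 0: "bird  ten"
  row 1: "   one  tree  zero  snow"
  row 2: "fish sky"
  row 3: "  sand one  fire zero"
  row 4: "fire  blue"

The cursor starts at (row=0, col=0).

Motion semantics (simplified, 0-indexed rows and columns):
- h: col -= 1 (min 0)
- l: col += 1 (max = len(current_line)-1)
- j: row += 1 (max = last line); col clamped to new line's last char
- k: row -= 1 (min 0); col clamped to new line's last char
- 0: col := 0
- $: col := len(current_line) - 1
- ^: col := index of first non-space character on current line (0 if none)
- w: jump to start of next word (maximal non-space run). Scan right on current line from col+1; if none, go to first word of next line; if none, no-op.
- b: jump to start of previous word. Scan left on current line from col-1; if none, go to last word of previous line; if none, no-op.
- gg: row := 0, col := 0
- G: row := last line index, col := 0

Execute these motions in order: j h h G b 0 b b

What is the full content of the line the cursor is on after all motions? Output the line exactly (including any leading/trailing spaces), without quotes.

After 1 (j): row=1 col=0 char='_'
After 2 (h): row=1 col=0 char='_'
After 3 (h): row=1 col=0 char='_'
After 4 (G): row=4 col=0 char='f'
After 5 (b): row=3 col=17 char='z'
After 6 (0): row=3 col=0 char='_'
After 7 (b): row=2 col=5 char='s'
After 8 (b): row=2 col=0 char='f'

Answer: fish sky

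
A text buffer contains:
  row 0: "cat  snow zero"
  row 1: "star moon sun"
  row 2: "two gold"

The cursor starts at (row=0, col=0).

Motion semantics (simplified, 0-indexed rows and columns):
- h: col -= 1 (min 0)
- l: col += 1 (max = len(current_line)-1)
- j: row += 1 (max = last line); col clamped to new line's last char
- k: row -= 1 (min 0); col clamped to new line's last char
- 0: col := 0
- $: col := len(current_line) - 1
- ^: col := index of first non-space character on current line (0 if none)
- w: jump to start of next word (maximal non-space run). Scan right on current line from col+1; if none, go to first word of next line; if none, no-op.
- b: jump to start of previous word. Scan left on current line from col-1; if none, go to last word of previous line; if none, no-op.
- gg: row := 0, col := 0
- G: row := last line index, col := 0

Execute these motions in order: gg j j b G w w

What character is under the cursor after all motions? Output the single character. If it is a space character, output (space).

After 1 (gg): row=0 col=0 char='c'
After 2 (j): row=1 col=0 char='s'
After 3 (j): row=2 col=0 char='t'
After 4 (b): row=1 col=10 char='s'
After 5 (G): row=2 col=0 char='t'
After 6 (w): row=2 col=4 char='g'
After 7 (w): row=2 col=4 char='g'

Answer: g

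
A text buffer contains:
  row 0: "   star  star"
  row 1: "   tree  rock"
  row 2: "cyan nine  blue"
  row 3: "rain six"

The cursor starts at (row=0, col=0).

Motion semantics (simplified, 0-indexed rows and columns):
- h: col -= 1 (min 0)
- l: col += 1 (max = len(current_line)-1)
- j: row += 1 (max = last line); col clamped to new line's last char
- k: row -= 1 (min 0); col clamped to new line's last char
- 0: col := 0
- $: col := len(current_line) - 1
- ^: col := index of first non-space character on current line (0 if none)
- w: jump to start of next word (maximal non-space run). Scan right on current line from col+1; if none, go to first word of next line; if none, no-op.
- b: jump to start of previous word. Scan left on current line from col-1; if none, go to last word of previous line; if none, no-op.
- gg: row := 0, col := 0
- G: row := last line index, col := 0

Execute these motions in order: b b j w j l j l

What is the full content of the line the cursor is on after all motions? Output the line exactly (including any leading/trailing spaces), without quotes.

After 1 (b): row=0 col=0 char='_'
After 2 (b): row=0 col=0 char='_'
After 3 (j): row=1 col=0 char='_'
After 4 (w): row=1 col=3 char='t'
After 5 (j): row=2 col=3 char='n'
After 6 (l): row=2 col=4 char='_'
After 7 (j): row=3 col=4 char='_'
After 8 (l): row=3 col=5 char='s'

Answer: rain six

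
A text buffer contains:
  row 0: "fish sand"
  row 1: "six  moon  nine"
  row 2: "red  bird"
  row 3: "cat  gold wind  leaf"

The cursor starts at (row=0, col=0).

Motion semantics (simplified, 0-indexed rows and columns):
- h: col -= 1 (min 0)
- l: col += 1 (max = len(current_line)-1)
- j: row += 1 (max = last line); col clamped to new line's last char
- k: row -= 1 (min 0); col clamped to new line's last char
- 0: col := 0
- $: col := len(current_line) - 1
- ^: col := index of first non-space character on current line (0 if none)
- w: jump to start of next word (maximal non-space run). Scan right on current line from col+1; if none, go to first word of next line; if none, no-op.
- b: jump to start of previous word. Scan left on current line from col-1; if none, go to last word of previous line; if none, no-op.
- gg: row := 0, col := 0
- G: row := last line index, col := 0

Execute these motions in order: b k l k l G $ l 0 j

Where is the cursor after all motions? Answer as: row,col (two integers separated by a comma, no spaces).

After 1 (b): row=0 col=0 char='f'
After 2 (k): row=0 col=0 char='f'
After 3 (l): row=0 col=1 char='i'
After 4 (k): row=0 col=1 char='i'
After 5 (l): row=0 col=2 char='s'
After 6 (G): row=3 col=0 char='c'
After 7 ($): row=3 col=19 char='f'
After 8 (l): row=3 col=19 char='f'
After 9 (0): row=3 col=0 char='c'
After 10 (j): row=3 col=0 char='c'

Answer: 3,0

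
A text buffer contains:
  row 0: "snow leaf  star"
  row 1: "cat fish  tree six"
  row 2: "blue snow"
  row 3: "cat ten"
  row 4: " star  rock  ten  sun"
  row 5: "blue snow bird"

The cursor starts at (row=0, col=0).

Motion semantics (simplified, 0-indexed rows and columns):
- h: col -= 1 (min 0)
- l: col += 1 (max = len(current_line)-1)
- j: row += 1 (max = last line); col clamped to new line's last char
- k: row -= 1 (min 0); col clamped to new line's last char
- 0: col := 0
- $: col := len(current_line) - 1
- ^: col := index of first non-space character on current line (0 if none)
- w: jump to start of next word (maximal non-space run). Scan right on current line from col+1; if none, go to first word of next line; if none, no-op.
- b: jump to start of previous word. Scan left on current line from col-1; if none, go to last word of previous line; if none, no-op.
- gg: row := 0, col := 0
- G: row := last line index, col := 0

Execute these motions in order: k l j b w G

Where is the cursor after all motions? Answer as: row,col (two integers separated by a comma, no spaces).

Answer: 5,0

Derivation:
After 1 (k): row=0 col=0 char='s'
After 2 (l): row=0 col=1 char='n'
After 3 (j): row=1 col=1 char='a'
After 4 (b): row=1 col=0 char='c'
After 5 (w): row=1 col=4 char='f'
After 6 (G): row=5 col=0 char='b'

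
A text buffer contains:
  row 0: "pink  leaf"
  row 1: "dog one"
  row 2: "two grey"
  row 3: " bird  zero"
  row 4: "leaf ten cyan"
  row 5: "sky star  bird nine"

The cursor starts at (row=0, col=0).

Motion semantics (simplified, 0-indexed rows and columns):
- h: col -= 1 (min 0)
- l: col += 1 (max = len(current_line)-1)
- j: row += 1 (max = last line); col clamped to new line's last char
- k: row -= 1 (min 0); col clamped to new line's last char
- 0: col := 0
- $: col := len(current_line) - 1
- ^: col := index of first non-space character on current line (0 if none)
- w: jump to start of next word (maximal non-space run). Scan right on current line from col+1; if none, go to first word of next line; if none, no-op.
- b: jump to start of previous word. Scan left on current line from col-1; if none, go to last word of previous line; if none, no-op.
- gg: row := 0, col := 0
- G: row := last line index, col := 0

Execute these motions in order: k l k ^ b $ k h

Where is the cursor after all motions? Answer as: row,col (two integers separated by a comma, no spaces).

After 1 (k): row=0 col=0 char='p'
After 2 (l): row=0 col=1 char='i'
After 3 (k): row=0 col=1 char='i'
After 4 (^): row=0 col=0 char='p'
After 5 (b): row=0 col=0 char='p'
After 6 ($): row=0 col=9 char='f'
After 7 (k): row=0 col=9 char='f'
After 8 (h): row=0 col=8 char='a'

Answer: 0,8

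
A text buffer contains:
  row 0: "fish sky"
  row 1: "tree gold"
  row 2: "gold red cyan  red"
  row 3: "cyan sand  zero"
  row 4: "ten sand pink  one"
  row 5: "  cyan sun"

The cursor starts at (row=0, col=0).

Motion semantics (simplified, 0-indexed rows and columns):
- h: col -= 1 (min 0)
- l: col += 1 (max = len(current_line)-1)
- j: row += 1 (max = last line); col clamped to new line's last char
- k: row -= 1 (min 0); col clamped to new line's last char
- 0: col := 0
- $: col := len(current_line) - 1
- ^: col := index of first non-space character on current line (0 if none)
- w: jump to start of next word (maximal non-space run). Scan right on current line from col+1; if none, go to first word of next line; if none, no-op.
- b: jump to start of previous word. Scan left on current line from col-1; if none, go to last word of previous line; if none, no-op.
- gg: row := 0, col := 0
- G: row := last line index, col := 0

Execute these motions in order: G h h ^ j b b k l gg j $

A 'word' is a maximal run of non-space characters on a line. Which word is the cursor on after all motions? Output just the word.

After 1 (G): row=5 col=0 char='_'
After 2 (h): row=5 col=0 char='_'
After 3 (h): row=5 col=0 char='_'
After 4 (^): row=5 col=2 char='c'
After 5 (j): row=5 col=2 char='c'
After 6 (b): row=4 col=15 char='o'
After 7 (b): row=4 col=9 char='p'
After 8 (k): row=3 col=9 char='_'
After 9 (l): row=3 col=10 char='_'
After 10 (gg): row=0 col=0 char='f'
After 11 (j): row=1 col=0 char='t'
After 12 ($): row=1 col=8 char='d'

Answer: gold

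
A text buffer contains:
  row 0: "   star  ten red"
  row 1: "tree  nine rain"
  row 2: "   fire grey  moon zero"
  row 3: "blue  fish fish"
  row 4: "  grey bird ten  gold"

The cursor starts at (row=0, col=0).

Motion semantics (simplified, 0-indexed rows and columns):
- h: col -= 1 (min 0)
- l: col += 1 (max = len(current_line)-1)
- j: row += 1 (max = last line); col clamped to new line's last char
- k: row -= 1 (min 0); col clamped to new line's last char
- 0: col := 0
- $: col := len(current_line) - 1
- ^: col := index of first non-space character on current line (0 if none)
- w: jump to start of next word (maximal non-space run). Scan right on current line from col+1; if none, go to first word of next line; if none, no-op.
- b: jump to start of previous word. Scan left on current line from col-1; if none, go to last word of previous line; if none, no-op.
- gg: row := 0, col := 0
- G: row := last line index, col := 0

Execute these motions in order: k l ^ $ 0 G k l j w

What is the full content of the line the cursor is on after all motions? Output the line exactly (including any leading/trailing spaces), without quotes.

After 1 (k): row=0 col=0 char='_'
After 2 (l): row=0 col=1 char='_'
After 3 (^): row=0 col=3 char='s'
After 4 ($): row=0 col=15 char='d'
After 5 (0): row=0 col=0 char='_'
After 6 (G): row=4 col=0 char='_'
After 7 (k): row=3 col=0 char='b'
After 8 (l): row=3 col=1 char='l'
After 9 (j): row=4 col=1 char='_'
After 10 (w): row=4 col=2 char='g'

Answer:   grey bird ten  gold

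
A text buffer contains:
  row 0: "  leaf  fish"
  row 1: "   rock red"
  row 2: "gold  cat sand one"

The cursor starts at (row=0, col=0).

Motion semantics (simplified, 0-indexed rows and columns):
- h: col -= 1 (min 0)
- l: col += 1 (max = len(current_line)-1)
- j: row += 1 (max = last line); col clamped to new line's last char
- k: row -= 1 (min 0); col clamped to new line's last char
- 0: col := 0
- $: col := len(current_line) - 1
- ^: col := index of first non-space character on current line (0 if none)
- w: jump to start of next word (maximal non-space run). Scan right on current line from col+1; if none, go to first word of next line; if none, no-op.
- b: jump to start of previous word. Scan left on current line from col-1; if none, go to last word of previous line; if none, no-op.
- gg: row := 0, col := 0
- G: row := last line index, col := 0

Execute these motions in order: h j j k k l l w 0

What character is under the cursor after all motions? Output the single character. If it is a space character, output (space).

After 1 (h): row=0 col=0 char='_'
After 2 (j): row=1 col=0 char='_'
After 3 (j): row=2 col=0 char='g'
After 4 (k): row=1 col=0 char='_'
After 5 (k): row=0 col=0 char='_'
After 6 (l): row=0 col=1 char='_'
After 7 (l): row=0 col=2 char='l'
After 8 (w): row=0 col=8 char='f'
After 9 (0): row=0 col=0 char='_'

Answer: (space)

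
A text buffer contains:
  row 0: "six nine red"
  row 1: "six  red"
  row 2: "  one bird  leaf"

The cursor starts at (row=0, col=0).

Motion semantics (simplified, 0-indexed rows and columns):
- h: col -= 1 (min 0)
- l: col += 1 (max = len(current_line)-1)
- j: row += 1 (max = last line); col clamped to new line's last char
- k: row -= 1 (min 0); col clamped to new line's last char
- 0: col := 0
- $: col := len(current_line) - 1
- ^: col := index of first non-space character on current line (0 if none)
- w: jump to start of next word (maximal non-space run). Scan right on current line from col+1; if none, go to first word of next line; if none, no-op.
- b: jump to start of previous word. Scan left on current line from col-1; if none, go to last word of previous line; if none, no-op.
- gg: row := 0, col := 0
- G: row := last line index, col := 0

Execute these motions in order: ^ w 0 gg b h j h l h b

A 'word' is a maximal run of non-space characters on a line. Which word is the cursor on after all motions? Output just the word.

After 1 (^): row=0 col=0 char='s'
After 2 (w): row=0 col=4 char='n'
After 3 (0): row=0 col=0 char='s'
After 4 (gg): row=0 col=0 char='s'
After 5 (b): row=0 col=0 char='s'
After 6 (h): row=0 col=0 char='s'
After 7 (j): row=1 col=0 char='s'
After 8 (h): row=1 col=0 char='s'
After 9 (l): row=1 col=1 char='i'
After 10 (h): row=1 col=0 char='s'
After 11 (b): row=0 col=9 char='r'

Answer: red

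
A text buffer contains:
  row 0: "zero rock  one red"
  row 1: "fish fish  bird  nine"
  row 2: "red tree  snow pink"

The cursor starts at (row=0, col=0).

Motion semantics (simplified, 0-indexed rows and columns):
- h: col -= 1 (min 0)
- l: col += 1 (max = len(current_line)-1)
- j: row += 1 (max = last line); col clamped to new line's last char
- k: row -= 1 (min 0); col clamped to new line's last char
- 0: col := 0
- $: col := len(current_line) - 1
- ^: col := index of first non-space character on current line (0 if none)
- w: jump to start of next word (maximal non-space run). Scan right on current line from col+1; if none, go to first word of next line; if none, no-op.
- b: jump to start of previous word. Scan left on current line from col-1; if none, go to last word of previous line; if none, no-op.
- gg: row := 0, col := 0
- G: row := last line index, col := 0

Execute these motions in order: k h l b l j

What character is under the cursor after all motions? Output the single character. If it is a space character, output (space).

Answer: i

Derivation:
After 1 (k): row=0 col=0 char='z'
After 2 (h): row=0 col=0 char='z'
After 3 (l): row=0 col=1 char='e'
After 4 (b): row=0 col=0 char='z'
After 5 (l): row=0 col=1 char='e'
After 6 (j): row=1 col=1 char='i'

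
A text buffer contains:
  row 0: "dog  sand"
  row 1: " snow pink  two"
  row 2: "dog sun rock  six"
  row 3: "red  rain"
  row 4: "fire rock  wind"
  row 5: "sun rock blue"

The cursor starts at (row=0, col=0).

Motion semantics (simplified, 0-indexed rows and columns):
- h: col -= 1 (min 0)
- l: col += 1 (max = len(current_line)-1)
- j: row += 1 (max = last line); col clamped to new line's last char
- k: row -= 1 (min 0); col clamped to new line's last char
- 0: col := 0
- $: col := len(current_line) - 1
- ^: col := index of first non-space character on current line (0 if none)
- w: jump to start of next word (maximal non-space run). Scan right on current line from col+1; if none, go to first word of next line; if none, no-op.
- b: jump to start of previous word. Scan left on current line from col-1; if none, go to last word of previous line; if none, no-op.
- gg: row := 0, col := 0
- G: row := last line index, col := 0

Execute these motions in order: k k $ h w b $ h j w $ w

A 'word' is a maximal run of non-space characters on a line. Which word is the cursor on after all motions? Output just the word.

Answer: dog

Derivation:
After 1 (k): row=0 col=0 char='d'
After 2 (k): row=0 col=0 char='d'
After 3 ($): row=0 col=8 char='d'
After 4 (h): row=0 col=7 char='n'
After 5 (w): row=1 col=1 char='s'
After 6 (b): row=0 col=5 char='s'
After 7 ($): row=0 col=8 char='d'
After 8 (h): row=0 col=7 char='n'
After 9 (j): row=1 col=7 char='i'
After 10 (w): row=1 col=12 char='t'
After 11 ($): row=1 col=14 char='o'
After 12 (w): row=2 col=0 char='d'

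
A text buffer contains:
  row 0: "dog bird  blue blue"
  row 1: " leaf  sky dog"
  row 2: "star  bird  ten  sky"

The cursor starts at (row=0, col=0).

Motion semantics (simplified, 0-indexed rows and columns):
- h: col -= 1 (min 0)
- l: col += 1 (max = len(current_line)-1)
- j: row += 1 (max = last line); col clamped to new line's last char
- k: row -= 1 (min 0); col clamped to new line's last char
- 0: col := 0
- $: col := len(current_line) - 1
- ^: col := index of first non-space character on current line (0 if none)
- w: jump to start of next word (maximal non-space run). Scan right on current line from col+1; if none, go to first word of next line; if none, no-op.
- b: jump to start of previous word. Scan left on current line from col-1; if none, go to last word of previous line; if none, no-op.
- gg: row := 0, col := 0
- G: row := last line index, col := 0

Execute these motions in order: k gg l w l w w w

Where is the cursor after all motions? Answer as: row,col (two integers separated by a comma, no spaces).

Answer: 1,1

Derivation:
After 1 (k): row=0 col=0 char='d'
After 2 (gg): row=0 col=0 char='d'
After 3 (l): row=0 col=1 char='o'
After 4 (w): row=0 col=4 char='b'
After 5 (l): row=0 col=5 char='i'
After 6 (w): row=0 col=10 char='b'
After 7 (w): row=0 col=15 char='b'
After 8 (w): row=1 col=1 char='l'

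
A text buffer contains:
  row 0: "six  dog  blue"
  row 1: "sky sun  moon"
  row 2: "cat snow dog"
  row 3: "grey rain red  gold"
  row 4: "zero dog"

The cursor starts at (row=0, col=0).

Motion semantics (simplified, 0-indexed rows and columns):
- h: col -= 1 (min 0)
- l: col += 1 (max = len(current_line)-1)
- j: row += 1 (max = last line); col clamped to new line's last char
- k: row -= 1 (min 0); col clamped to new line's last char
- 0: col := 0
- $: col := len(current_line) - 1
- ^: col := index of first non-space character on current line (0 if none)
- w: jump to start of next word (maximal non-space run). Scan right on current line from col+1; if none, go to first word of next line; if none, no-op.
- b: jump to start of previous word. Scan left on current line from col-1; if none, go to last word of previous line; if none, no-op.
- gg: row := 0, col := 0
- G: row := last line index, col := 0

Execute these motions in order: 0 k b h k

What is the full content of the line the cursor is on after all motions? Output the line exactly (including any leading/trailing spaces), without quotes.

Answer: six  dog  blue

Derivation:
After 1 (0): row=0 col=0 char='s'
After 2 (k): row=0 col=0 char='s'
After 3 (b): row=0 col=0 char='s'
After 4 (h): row=0 col=0 char='s'
After 5 (k): row=0 col=0 char='s'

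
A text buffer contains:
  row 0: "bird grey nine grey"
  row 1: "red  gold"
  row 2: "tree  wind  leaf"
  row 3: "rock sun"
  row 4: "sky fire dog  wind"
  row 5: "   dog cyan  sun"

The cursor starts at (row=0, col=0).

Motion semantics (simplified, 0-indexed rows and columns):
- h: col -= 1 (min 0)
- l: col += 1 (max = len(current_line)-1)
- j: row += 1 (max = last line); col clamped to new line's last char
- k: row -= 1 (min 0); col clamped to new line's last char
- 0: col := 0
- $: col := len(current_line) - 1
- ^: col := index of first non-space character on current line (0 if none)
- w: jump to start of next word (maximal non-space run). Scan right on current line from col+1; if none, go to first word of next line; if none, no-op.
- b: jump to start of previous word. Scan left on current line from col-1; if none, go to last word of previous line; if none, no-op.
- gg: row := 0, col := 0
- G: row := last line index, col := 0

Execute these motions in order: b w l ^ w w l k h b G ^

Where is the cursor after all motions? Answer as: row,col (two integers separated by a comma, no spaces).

Answer: 5,3

Derivation:
After 1 (b): row=0 col=0 char='b'
After 2 (w): row=0 col=5 char='g'
After 3 (l): row=0 col=6 char='r'
After 4 (^): row=0 col=0 char='b'
After 5 (w): row=0 col=5 char='g'
After 6 (w): row=0 col=10 char='n'
After 7 (l): row=0 col=11 char='i'
After 8 (k): row=0 col=11 char='i'
After 9 (h): row=0 col=10 char='n'
After 10 (b): row=0 col=5 char='g'
After 11 (G): row=5 col=0 char='_'
After 12 (^): row=5 col=3 char='d'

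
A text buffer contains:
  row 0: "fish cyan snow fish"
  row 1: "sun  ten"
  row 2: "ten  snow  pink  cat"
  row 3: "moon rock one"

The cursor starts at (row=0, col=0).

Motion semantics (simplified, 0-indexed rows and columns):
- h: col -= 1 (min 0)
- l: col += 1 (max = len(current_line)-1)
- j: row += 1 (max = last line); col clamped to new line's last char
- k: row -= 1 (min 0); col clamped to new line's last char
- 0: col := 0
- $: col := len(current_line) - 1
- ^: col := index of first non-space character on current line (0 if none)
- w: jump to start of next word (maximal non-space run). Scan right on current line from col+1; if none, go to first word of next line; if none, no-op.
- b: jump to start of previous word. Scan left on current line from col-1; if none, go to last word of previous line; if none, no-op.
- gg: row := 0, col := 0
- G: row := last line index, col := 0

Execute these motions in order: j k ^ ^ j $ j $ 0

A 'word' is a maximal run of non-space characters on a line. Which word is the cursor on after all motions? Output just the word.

After 1 (j): row=1 col=0 char='s'
After 2 (k): row=0 col=0 char='f'
After 3 (^): row=0 col=0 char='f'
After 4 (^): row=0 col=0 char='f'
After 5 (j): row=1 col=0 char='s'
After 6 ($): row=1 col=7 char='n'
After 7 (j): row=2 col=7 char='o'
After 8 ($): row=2 col=19 char='t'
After 9 (0): row=2 col=0 char='t'

Answer: ten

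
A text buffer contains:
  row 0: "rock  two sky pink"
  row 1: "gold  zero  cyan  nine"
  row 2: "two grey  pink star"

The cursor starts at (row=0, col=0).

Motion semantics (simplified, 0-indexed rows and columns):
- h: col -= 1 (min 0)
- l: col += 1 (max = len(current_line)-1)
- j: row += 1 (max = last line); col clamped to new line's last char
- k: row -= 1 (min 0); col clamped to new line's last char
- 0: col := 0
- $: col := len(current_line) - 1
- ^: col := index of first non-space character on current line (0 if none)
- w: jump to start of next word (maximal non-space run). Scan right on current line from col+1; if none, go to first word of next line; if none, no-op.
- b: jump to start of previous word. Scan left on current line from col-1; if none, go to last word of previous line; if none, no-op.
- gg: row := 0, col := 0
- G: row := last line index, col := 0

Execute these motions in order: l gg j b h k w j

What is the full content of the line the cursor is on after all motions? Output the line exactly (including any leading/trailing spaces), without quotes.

After 1 (l): row=0 col=1 char='o'
After 2 (gg): row=0 col=0 char='r'
After 3 (j): row=1 col=0 char='g'
After 4 (b): row=0 col=14 char='p'
After 5 (h): row=0 col=13 char='_'
After 6 (k): row=0 col=13 char='_'
After 7 (w): row=0 col=14 char='p'
After 8 (j): row=1 col=14 char='a'

Answer: gold  zero  cyan  nine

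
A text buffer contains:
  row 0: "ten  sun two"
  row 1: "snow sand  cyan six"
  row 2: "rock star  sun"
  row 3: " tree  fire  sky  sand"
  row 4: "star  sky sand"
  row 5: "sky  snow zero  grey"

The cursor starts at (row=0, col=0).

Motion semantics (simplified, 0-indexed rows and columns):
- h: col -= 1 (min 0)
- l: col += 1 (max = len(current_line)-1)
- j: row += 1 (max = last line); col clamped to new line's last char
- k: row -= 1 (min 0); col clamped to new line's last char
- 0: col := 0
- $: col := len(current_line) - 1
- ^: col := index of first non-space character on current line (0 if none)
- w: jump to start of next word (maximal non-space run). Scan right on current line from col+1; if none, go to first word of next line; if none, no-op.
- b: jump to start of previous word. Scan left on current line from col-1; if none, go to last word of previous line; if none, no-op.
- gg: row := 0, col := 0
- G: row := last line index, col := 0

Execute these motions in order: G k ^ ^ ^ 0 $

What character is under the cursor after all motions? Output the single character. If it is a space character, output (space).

After 1 (G): row=5 col=0 char='s'
After 2 (k): row=4 col=0 char='s'
After 3 (^): row=4 col=0 char='s'
After 4 (^): row=4 col=0 char='s'
After 5 (^): row=4 col=0 char='s'
After 6 (0): row=4 col=0 char='s'
After 7 ($): row=4 col=13 char='d'

Answer: d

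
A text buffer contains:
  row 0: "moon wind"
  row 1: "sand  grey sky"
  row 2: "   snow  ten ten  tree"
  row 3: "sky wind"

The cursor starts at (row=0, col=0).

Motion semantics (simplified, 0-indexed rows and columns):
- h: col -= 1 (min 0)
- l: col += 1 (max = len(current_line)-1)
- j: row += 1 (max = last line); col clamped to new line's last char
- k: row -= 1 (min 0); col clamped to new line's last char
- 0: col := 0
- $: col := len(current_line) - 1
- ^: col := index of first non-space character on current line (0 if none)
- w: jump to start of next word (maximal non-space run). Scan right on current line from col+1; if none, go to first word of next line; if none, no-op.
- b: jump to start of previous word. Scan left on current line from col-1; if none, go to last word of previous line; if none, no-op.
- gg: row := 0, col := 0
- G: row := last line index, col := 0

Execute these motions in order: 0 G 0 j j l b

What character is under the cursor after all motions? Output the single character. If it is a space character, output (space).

Answer: s

Derivation:
After 1 (0): row=0 col=0 char='m'
After 2 (G): row=3 col=0 char='s'
After 3 (0): row=3 col=0 char='s'
After 4 (j): row=3 col=0 char='s'
After 5 (j): row=3 col=0 char='s'
After 6 (l): row=3 col=1 char='k'
After 7 (b): row=3 col=0 char='s'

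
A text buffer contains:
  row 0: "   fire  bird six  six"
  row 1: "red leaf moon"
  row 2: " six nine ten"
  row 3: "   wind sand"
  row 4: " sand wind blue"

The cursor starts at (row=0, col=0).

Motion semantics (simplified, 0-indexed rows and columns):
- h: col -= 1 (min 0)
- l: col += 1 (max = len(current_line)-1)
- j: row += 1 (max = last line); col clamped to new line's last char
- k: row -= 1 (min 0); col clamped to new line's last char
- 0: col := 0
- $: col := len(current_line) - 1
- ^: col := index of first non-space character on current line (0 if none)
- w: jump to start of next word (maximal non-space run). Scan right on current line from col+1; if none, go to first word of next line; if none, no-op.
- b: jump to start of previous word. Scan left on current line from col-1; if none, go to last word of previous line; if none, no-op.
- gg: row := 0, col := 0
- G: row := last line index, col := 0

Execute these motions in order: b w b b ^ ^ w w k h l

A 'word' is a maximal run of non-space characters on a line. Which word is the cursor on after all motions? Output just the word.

After 1 (b): row=0 col=0 char='_'
After 2 (w): row=0 col=3 char='f'
After 3 (b): row=0 col=3 char='f'
After 4 (b): row=0 col=3 char='f'
After 5 (^): row=0 col=3 char='f'
After 6 (^): row=0 col=3 char='f'
After 7 (w): row=0 col=9 char='b'
After 8 (w): row=0 col=14 char='s'
After 9 (k): row=0 col=14 char='s'
After 10 (h): row=0 col=13 char='_'
After 11 (l): row=0 col=14 char='s'

Answer: six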